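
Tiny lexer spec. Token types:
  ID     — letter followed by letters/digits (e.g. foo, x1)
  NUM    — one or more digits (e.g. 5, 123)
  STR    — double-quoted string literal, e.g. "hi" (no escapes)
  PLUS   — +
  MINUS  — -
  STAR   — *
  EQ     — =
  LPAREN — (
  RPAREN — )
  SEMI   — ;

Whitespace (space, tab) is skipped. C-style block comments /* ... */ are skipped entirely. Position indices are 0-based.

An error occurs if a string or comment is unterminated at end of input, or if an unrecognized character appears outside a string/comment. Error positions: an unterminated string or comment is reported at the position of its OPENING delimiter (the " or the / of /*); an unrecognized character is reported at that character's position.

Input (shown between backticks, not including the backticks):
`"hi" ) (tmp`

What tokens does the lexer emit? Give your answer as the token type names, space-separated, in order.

Answer: STR RPAREN LPAREN ID

Derivation:
pos=0: enter STRING mode
pos=0: emit STR "hi" (now at pos=4)
pos=5: emit RPAREN ')'
pos=7: emit LPAREN '('
pos=8: emit ID 'tmp' (now at pos=11)
DONE. 4 tokens: [STR, RPAREN, LPAREN, ID]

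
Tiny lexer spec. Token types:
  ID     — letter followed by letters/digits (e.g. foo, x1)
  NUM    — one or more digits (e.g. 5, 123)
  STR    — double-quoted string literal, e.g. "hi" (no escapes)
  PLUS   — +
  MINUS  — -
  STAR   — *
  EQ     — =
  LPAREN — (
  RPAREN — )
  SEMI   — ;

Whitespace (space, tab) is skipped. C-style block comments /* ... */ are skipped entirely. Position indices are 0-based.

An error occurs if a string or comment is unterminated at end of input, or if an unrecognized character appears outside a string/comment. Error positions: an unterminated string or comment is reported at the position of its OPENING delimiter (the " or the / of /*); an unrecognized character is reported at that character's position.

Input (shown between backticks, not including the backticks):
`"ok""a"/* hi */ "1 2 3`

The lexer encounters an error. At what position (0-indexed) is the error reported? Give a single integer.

Answer: 16

Derivation:
pos=0: enter STRING mode
pos=0: emit STR "ok" (now at pos=4)
pos=4: enter STRING mode
pos=4: emit STR "a" (now at pos=7)
pos=7: enter COMMENT mode (saw '/*')
exit COMMENT mode (now at pos=15)
pos=16: enter STRING mode
pos=16: ERROR — unterminated string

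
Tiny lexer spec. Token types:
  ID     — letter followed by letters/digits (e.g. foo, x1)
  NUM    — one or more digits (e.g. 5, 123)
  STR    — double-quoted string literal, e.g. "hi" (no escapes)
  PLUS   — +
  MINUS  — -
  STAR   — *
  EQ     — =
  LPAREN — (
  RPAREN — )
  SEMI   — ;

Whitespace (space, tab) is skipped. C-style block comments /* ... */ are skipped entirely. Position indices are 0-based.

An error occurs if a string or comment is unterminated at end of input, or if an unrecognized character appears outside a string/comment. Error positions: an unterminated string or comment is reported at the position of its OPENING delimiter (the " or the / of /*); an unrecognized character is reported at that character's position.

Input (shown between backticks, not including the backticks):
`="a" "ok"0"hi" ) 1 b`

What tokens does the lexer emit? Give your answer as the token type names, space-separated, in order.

pos=0: emit EQ '='
pos=1: enter STRING mode
pos=1: emit STR "a" (now at pos=4)
pos=5: enter STRING mode
pos=5: emit STR "ok" (now at pos=9)
pos=9: emit NUM '0' (now at pos=10)
pos=10: enter STRING mode
pos=10: emit STR "hi" (now at pos=14)
pos=15: emit RPAREN ')'
pos=17: emit NUM '1' (now at pos=18)
pos=19: emit ID 'b' (now at pos=20)
DONE. 8 tokens: [EQ, STR, STR, NUM, STR, RPAREN, NUM, ID]

Answer: EQ STR STR NUM STR RPAREN NUM ID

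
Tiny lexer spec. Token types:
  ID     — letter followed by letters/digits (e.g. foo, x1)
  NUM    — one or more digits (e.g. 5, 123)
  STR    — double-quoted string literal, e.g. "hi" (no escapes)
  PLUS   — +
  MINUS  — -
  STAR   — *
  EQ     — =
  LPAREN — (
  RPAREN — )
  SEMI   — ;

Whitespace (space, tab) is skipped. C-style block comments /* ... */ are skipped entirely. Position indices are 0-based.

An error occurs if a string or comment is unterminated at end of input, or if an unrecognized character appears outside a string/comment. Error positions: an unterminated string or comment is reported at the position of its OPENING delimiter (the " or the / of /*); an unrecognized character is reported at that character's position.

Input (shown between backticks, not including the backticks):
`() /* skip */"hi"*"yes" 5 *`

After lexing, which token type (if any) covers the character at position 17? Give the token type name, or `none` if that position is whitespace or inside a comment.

pos=0: emit LPAREN '('
pos=1: emit RPAREN ')'
pos=3: enter COMMENT mode (saw '/*')
exit COMMENT mode (now at pos=13)
pos=13: enter STRING mode
pos=13: emit STR "hi" (now at pos=17)
pos=17: emit STAR '*'
pos=18: enter STRING mode
pos=18: emit STR "yes" (now at pos=23)
pos=24: emit NUM '5' (now at pos=25)
pos=26: emit STAR '*'
DONE. 7 tokens: [LPAREN, RPAREN, STR, STAR, STR, NUM, STAR]
Position 17: char is '*' -> STAR

Answer: STAR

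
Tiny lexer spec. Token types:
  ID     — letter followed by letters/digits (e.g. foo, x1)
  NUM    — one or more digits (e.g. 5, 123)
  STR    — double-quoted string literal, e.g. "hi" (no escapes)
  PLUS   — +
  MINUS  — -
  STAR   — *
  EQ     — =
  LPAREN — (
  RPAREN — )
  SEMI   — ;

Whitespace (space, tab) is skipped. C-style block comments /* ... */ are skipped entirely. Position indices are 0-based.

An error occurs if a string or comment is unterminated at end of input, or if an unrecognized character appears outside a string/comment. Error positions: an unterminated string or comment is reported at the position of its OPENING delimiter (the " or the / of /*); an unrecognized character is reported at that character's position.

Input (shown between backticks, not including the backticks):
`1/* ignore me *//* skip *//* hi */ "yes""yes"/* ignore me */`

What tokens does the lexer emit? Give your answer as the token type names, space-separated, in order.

Answer: NUM STR STR

Derivation:
pos=0: emit NUM '1' (now at pos=1)
pos=1: enter COMMENT mode (saw '/*')
exit COMMENT mode (now at pos=16)
pos=16: enter COMMENT mode (saw '/*')
exit COMMENT mode (now at pos=26)
pos=26: enter COMMENT mode (saw '/*')
exit COMMENT mode (now at pos=34)
pos=35: enter STRING mode
pos=35: emit STR "yes" (now at pos=40)
pos=40: enter STRING mode
pos=40: emit STR "yes" (now at pos=45)
pos=45: enter COMMENT mode (saw '/*')
exit COMMENT mode (now at pos=60)
DONE. 3 tokens: [NUM, STR, STR]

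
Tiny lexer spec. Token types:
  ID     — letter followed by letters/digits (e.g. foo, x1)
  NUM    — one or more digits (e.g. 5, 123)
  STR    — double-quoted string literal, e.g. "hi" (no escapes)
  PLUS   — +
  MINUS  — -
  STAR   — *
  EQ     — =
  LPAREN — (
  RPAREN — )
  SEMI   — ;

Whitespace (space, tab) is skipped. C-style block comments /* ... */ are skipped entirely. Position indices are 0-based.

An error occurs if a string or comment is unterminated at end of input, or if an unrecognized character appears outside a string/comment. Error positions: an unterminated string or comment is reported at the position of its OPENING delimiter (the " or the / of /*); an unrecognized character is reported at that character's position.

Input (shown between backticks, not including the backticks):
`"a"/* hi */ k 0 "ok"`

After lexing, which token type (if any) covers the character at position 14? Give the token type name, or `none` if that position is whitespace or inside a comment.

Answer: NUM

Derivation:
pos=0: enter STRING mode
pos=0: emit STR "a" (now at pos=3)
pos=3: enter COMMENT mode (saw '/*')
exit COMMENT mode (now at pos=11)
pos=12: emit ID 'k' (now at pos=13)
pos=14: emit NUM '0' (now at pos=15)
pos=16: enter STRING mode
pos=16: emit STR "ok" (now at pos=20)
DONE. 4 tokens: [STR, ID, NUM, STR]
Position 14: char is '0' -> NUM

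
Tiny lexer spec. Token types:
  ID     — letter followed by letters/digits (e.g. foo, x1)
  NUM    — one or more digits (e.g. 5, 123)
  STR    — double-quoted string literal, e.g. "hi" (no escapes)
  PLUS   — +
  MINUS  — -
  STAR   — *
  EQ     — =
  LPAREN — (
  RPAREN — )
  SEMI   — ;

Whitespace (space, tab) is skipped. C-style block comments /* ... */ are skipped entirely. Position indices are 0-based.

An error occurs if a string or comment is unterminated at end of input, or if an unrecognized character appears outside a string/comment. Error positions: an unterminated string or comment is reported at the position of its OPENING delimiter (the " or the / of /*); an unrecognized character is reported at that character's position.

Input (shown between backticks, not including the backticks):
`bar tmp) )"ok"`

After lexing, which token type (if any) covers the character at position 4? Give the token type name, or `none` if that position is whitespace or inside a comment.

Answer: ID

Derivation:
pos=0: emit ID 'bar' (now at pos=3)
pos=4: emit ID 'tmp' (now at pos=7)
pos=7: emit RPAREN ')'
pos=9: emit RPAREN ')'
pos=10: enter STRING mode
pos=10: emit STR "ok" (now at pos=14)
DONE. 5 tokens: [ID, ID, RPAREN, RPAREN, STR]
Position 4: char is 't' -> ID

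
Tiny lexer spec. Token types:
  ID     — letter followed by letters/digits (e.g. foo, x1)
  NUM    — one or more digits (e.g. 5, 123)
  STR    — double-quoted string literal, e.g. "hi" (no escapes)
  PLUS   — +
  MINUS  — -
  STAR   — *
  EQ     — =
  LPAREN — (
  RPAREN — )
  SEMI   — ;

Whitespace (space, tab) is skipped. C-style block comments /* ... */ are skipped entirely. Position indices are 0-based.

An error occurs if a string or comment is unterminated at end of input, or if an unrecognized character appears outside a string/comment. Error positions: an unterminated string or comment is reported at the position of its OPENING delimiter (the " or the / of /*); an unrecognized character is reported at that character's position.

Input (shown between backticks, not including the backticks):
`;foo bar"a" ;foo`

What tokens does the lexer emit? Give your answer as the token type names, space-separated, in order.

pos=0: emit SEMI ';'
pos=1: emit ID 'foo' (now at pos=4)
pos=5: emit ID 'bar' (now at pos=8)
pos=8: enter STRING mode
pos=8: emit STR "a" (now at pos=11)
pos=12: emit SEMI ';'
pos=13: emit ID 'foo' (now at pos=16)
DONE. 6 tokens: [SEMI, ID, ID, STR, SEMI, ID]

Answer: SEMI ID ID STR SEMI ID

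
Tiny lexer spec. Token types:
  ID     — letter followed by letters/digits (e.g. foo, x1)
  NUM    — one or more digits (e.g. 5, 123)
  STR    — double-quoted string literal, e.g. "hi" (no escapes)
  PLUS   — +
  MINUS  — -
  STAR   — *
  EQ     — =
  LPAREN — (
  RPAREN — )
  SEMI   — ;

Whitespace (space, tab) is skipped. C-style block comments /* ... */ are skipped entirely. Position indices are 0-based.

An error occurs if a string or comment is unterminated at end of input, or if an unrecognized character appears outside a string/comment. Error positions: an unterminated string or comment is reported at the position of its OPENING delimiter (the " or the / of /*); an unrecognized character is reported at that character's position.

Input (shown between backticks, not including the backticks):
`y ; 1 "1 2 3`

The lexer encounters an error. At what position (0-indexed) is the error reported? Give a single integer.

Answer: 6

Derivation:
pos=0: emit ID 'y' (now at pos=1)
pos=2: emit SEMI ';'
pos=4: emit NUM '1' (now at pos=5)
pos=6: enter STRING mode
pos=6: ERROR — unterminated string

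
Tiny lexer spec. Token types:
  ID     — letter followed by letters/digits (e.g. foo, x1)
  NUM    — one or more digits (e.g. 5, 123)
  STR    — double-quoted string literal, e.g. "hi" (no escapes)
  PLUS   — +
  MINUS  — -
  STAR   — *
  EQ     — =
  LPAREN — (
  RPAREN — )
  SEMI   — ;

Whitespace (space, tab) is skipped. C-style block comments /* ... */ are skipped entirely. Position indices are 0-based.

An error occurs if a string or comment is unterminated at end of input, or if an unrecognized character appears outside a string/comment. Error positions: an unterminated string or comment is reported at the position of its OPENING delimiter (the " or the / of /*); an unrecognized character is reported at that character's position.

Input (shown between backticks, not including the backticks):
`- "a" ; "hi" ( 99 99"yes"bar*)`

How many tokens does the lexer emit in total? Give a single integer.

Answer: 11

Derivation:
pos=0: emit MINUS '-'
pos=2: enter STRING mode
pos=2: emit STR "a" (now at pos=5)
pos=6: emit SEMI ';'
pos=8: enter STRING mode
pos=8: emit STR "hi" (now at pos=12)
pos=13: emit LPAREN '('
pos=15: emit NUM '99' (now at pos=17)
pos=18: emit NUM '99' (now at pos=20)
pos=20: enter STRING mode
pos=20: emit STR "yes" (now at pos=25)
pos=25: emit ID 'bar' (now at pos=28)
pos=28: emit STAR '*'
pos=29: emit RPAREN ')'
DONE. 11 tokens: [MINUS, STR, SEMI, STR, LPAREN, NUM, NUM, STR, ID, STAR, RPAREN]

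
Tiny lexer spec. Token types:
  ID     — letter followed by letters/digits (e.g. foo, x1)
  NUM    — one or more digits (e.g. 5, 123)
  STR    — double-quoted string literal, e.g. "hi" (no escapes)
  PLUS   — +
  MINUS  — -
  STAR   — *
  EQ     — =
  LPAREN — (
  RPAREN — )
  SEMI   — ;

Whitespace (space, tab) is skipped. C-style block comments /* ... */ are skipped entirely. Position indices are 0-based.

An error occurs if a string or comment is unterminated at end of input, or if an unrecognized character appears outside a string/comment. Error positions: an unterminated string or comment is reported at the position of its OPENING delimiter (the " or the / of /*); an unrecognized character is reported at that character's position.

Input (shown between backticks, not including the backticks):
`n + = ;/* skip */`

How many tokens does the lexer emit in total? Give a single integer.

Answer: 4

Derivation:
pos=0: emit ID 'n' (now at pos=1)
pos=2: emit PLUS '+'
pos=4: emit EQ '='
pos=6: emit SEMI ';'
pos=7: enter COMMENT mode (saw '/*')
exit COMMENT mode (now at pos=17)
DONE. 4 tokens: [ID, PLUS, EQ, SEMI]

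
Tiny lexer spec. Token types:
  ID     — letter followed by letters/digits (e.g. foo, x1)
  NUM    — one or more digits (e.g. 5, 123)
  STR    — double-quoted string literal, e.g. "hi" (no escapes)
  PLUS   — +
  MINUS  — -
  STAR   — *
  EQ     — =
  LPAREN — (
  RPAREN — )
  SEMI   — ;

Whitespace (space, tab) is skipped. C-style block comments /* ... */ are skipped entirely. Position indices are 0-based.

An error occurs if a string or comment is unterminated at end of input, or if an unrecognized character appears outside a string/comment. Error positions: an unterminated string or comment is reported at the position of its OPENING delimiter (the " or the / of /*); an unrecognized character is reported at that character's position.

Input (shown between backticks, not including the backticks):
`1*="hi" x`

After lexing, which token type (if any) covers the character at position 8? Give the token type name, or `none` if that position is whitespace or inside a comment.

pos=0: emit NUM '1' (now at pos=1)
pos=1: emit STAR '*'
pos=2: emit EQ '='
pos=3: enter STRING mode
pos=3: emit STR "hi" (now at pos=7)
pos=8: emit ID 'x' (now at pos=9)
DONE. 5 tokens: [NUM, STAR, EQ, STR, ID]
Position 8: char is 'x' -> ID

Answer: ID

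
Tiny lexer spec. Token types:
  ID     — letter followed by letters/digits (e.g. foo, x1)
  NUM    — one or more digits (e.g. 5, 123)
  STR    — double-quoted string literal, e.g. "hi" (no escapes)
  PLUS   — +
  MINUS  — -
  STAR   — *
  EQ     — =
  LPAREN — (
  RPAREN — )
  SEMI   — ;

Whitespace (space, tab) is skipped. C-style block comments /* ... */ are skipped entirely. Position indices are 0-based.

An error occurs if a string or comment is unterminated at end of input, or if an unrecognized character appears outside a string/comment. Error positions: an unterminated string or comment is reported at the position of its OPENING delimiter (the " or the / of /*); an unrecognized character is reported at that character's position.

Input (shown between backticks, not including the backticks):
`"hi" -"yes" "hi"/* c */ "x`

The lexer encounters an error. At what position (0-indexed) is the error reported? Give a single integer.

Answer: 24

Derivation:
pos=0: enter STRING mode
pos=0: emit STR "hi" (now at pos=4)
pos=5: emit MINUS '-'
pos=6: enter STRING mode
pos=6: emit STR "yes" (now at pos=11)
pos=12: enter STRING mode
pos=12: emit STR "hi" (now at pos=16)
pos=16: enter COMMENT mode (saw '/*')
exit COMMENT mode (now at pos=23)
pos=24: enter STRING mode
pos=24: ERROR — unterminated string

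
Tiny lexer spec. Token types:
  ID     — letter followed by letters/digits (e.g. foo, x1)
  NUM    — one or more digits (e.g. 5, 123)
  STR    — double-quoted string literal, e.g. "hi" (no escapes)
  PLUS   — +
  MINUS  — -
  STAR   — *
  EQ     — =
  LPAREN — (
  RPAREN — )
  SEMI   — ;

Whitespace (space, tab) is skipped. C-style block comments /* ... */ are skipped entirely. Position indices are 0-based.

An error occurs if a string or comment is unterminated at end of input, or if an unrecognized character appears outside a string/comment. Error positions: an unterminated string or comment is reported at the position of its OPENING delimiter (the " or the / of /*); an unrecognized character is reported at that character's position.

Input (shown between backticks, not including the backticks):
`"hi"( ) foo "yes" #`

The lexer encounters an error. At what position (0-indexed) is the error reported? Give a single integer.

pos=0: enter STRING mode
pos=0: emit STR "hi" (now at pos=4)
pos=4: emit LPAREN '('
pos=6: emit RPAREN ')'
pos=8: emit ID 'foo' (now at pos=11)
pos=12: enter STRING mode
pos=12: emit STR "yes" (now at pos=17)
pos=18: ERROR — unrecognized char '#'

Answer: 18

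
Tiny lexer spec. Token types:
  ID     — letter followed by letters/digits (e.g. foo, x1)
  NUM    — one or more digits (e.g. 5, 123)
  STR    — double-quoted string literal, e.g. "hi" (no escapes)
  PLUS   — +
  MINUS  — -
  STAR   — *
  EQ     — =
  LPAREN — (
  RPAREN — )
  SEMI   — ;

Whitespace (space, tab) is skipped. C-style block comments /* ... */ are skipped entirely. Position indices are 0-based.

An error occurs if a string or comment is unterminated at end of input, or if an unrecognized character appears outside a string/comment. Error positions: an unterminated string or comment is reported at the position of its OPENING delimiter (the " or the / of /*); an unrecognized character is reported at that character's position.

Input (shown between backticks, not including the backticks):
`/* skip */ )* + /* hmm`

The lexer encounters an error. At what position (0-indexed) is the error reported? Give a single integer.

pos=0: enter COMMENT mode (saw '/*')
exit COMMENT mode (now at pos=10)
pos=11: emit RPAREN ')'
pos=12: emit STAR '*'
pos=14: emit PLUS '+'
pos=16: enter COMMENT mode (saw '/*')
pos=16: ERROR — unterminated comment (reached EOF)

Answer: 16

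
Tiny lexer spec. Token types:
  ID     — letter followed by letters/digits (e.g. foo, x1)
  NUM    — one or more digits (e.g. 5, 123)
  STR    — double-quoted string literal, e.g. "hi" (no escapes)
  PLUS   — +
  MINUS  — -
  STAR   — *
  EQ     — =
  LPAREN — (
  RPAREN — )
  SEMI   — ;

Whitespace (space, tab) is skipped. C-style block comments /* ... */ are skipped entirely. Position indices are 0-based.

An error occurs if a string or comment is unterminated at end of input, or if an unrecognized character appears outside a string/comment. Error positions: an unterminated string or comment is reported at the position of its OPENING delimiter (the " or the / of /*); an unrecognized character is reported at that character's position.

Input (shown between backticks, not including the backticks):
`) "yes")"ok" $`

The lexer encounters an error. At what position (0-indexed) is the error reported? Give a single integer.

pos=0: emit RPAREN ')'
pos=2: enter STRING mode
pos=2: emit STR "yes" (now at pos=7)
pos=7: emit RPAREN ')'
pos=8: enter STRING mode
pos=8: emit STR "ok" (now at pos=12)
pos=13: ERROR — unrecognized char '$'

Answer: 13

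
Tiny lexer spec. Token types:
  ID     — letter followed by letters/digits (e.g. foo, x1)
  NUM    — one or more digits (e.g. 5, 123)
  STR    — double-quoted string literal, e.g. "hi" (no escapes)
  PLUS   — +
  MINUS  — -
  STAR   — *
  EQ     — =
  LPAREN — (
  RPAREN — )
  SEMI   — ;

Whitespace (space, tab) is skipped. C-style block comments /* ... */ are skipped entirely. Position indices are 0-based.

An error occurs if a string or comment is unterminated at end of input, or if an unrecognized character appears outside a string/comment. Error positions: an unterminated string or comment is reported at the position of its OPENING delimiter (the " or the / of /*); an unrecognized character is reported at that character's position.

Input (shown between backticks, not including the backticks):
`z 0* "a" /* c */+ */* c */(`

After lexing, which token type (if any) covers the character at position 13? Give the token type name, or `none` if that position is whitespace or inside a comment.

pos=0: emit ID 'z' (now at pos=1)
pos=2: emit NUM '0' (now at pos=3)
pos=3: emit STAR '*'
pos=5: enter STRING mode
pos=5: emit STR "a" (now at pos=8)
pos=9: enter COMMENT mode (saw '/*')
exit COMMENT mode (now at pos=16)
pos=16: emit PLUS '+'
pos=18: emit STAR '*'
pos=19: enter COMMENT mode (saw '/*')
exit COMMENT mode (now at pos=26)
pos=26: emit LPAREN '('
DONE. 7 tokens: [ID, NUM, STAR, STR, PLUS, STAR, LPAREN]
Position 13: char is ' ' -> none

Answer: none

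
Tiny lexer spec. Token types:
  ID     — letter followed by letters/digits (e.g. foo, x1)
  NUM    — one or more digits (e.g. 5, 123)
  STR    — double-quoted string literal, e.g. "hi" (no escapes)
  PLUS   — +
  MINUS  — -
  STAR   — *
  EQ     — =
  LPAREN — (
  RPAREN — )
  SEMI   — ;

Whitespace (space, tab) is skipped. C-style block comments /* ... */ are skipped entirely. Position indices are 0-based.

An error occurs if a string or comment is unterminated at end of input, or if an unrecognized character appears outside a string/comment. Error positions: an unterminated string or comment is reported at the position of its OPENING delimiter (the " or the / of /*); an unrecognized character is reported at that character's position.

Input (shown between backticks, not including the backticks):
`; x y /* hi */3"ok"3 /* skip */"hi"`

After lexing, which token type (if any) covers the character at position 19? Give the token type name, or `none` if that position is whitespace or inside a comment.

Answer: NUM

Derivation:
pos=0: emit SEMI ';'
pos=2: emit ID 'x' (now at pos=3)
pos=4: emit ID 'y' (now at pos=5)
pos=6: enter COMMENT mode (saw '/*')
exit COMMENT mode (now at pos=14)
pos=14: emit NUM '3' (now at pos=15)
pos=15: enter STRING mode
pos=15: emit STR "ok" (now at pos=19)
pos=19: emit NUM '3' (now at pos=20)
pos=21: enter COMMENT mode (saw '/*')
exit COMMENT mode (now at pos=31)
pos=31: enter STRING mode
pos=31: emit STR "hi" (now at pos=35)
DONE. 7 tokens: [SEMI, ID, ID, NUM, STR, NUM, STR]
Position 19: char is '3' -> NUM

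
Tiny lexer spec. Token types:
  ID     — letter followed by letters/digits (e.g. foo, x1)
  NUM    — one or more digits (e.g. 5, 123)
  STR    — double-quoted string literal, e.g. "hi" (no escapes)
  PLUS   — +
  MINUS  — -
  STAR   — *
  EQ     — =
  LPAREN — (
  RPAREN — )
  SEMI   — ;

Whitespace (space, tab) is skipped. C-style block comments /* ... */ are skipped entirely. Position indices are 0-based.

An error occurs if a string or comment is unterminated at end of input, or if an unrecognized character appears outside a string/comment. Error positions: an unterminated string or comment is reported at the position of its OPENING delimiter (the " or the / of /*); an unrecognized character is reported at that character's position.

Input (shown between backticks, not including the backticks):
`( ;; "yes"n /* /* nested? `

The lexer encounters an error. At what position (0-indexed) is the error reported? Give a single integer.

Answer: 12

Derivation:
pos=0: emit LPAREN '('
pos=2: emit SEMI ';'
pos=3: emit SEMI ';'
pos=5: enter STRING mode
pos=5: emit STR "yes" (now at pos=10)
pos=10: emit ID 'n' (now at pos=11)
pos=12: enter COMMENT mode (saw '/*')
pos=12: ERROR — unterminated comment (reached EOF)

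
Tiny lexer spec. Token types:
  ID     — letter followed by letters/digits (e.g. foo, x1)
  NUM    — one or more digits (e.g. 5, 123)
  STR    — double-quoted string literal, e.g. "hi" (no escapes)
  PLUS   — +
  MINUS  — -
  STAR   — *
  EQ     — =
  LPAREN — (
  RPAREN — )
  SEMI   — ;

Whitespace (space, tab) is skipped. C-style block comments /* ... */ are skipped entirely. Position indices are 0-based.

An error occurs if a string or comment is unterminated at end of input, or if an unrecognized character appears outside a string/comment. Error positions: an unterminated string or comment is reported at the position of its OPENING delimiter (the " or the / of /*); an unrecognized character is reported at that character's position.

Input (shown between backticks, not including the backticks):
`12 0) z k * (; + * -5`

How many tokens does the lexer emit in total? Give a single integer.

Answer: 12

Derivation:
pos=0: emit NUM '12' (now at pos=2)
pos=3: emit NUM '0' (now at pos=4)
pos=4: emit RPAREN ')'
pos=6: emit ID 'z' (now at pos=7)
pos=8: emit ID 'k' (now at pos=9)
pos=10: emit STAR '*'
pos=12: emit LPAREN '('
pos=13: emit SEMI ';'
pos=15: emit PLUS '+'
pos=17: emit STAR '*'
pos=19: emit MINUS '-'
pos=20: emit NUM '5' (now at pos=21)
DONE. 12 tokens: [NUM, NUM, RPAREN, ID, ID, STAR, LPAREN, SEMI, PLUS, STAR, MINUS, NUM]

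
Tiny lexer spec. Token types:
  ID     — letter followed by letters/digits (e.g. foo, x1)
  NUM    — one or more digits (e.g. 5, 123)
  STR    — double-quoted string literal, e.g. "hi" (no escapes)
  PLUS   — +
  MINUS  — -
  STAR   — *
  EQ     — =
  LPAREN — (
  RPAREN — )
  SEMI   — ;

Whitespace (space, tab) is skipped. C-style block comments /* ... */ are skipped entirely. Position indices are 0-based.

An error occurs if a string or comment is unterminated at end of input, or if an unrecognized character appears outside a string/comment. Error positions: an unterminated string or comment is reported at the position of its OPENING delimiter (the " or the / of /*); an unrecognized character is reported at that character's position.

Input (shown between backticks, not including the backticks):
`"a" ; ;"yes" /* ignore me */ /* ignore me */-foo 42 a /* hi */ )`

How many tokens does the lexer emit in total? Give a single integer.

Answer: 9

Derivation:
pos=0: enter STRING mode
pos=0: emit STR "a" (now at pos=3)
pos=4: emit SEMI ';'
pos=6: emit SEMI ';'
pos=7: enter STRING mode
pos=7: emit STR "yes" (now at pos=12)
pos=13: enter COMMENT mode (saw '/*')
exit COMMENT mode (now at pos=28)
pos=29: enter COMMENT mode (saw '/*')
exit COMMENT mode (now at pos=44)
pos=44: emit MINUS '-'
pos=45: emit ID 'foo' (now at pos=48)
pos=49: emit NUM '42' (now at pos=51)
pos=52: emit ID 'a' (now at pos=53)
pos=54: enter COMMENT mode (saw '/*')
exit COMMENT mode (now at pos=62)
pos=63: emit RPAREN ')'
DONE. 9 tokens: [STR, SEMI, SEMI, STR, MINUS, ID, NUM, ID, RPAREN]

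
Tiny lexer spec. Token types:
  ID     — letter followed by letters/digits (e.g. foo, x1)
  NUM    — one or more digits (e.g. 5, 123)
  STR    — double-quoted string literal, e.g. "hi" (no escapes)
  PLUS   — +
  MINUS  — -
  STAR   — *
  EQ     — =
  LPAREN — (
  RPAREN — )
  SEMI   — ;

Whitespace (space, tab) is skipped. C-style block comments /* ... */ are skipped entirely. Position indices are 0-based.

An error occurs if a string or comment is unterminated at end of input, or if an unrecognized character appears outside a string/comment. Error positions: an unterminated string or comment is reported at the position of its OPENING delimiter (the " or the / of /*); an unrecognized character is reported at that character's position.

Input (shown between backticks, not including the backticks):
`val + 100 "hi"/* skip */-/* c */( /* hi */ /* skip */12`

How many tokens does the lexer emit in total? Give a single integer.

pos=0: emit ID 'val' (now at pos=3)
pos=4: emit PLUS '+'
pos=6: emit NUM '100' (now at pos=9)
pos=10: enter STRING mode
pos=10: emit STR "hi" (now at pos=14)
pos=14: enter COMMENT mode (saw '/*')
exit COMMENT mode (now at pos=24)
pos=24: emit MINUS '-'
pos=25: enter COMMENT mode (saw '/*')
exit COMMENT mode (now at pos=32)
pos=32: emit LPAREN '('
pos=34: enter COMMENT mode (saw '/*')
exit COMMENT mode (now at pos=42)
pos=43: enter COMMENT mode (saw '/*')
exit COMMENT mode (now at pos=53)
pos=53: emit NUM '12' (now at pos=55)
DONE. 7 tokens: [ID, PLUS, NUM, STR, MINUS, LPAREN, NUM]

Answer: 7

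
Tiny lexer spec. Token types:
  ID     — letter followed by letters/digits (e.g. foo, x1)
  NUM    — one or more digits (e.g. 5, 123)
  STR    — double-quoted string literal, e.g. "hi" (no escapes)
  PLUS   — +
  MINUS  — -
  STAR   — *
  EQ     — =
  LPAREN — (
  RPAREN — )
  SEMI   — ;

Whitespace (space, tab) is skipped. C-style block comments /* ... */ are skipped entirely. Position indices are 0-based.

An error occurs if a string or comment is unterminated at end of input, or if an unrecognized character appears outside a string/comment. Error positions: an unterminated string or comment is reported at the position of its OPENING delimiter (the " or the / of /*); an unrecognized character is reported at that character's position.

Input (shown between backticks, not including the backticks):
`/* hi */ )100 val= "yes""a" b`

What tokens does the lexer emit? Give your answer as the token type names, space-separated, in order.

pos=0: enter COMMENT mode (saw '/*')
exit COMMENT mode (now at pos=8)
pos=9: emit RPAREN ')'
pos=10: emit NUM '100' (now at pos=13)
pos=14: emit ID 'val' (now at pos=17)
pos=17: emit EQ '='
pos=19: enter STRING mode
pos=19: emit STR "yes" (now at pos=24)
pos=24: enter STRING mode
pos=24: emit STR "a" (now at pos=27)
pos=28: emit ID 'b' (now at pos=29)
DONE. 7 tokens: [RPAREN, NUM, ID, EQ, STR, STR, ID]

Answer: RPAREN NUM ID EQ STR STR ID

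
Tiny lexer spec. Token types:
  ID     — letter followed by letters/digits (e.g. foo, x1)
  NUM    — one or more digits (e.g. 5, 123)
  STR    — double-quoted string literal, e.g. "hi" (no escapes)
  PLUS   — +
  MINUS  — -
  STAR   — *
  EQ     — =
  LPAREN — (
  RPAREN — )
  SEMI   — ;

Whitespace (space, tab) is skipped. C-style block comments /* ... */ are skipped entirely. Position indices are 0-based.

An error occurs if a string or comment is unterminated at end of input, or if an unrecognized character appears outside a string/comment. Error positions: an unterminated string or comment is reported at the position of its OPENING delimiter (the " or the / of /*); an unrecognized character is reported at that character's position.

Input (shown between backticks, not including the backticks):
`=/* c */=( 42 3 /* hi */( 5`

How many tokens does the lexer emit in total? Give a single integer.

pos=0: emit EQ '='
pos=1: enter COMMENT mode (saw '/*')
exit COMMENT mode (now at pos=8)
pos=8: emit EQ '='
pos=9: emit LPAREN '('
pos=11: emit NUM '42' (now at pos=13)
pos=14: emit NUM '3' (now at pos=15)
pos=16: enter COMMENT mode (saw '/*')
exit COMMENT mode (now at pos=24)
pos=24: emit LPAREN '('
pos=26: emit NUM '5' (now at pos=27)
DONE. 7 tokens: [EQ, EQ, LPAREN, NUM, NUM, LPAREN, NUM]

Answer: 7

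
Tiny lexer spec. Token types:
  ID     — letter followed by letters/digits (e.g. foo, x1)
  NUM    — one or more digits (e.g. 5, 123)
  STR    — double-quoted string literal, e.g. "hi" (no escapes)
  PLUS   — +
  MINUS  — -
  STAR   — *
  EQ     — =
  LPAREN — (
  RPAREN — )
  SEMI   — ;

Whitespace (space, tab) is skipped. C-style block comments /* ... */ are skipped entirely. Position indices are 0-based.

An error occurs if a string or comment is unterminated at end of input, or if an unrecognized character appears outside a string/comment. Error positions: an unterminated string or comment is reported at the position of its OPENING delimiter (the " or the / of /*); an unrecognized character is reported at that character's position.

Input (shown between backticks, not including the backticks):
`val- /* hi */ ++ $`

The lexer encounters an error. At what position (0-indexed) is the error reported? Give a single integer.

Answer: 17

Derivation:
pos=0: emit ID 'val' (now at pos=3)
pos=3: emit MINUS '-'
pos=5: enter COMMENT mode (saw '/*')
exit COMMENT mode (now at pos=13)
pos=14: emit PLUS '+'
pos=15: emit PLUS '+'
pos=17: ERROR — unrecognized char '$'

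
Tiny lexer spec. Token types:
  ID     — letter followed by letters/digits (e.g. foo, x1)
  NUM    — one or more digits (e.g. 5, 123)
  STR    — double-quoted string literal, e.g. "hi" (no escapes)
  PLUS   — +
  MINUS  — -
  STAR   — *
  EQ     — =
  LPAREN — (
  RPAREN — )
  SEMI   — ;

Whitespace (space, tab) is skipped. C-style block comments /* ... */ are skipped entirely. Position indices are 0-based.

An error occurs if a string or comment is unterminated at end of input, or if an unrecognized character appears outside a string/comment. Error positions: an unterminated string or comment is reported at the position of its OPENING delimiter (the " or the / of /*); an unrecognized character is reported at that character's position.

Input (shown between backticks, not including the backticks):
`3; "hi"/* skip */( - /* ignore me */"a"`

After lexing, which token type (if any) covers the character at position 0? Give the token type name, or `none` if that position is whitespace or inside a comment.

Answer: NUM

Derivation:
pos=0: emit NUM '3' (now at pos=1)
pos=1: emit SEMI ';'
pos=3: enter STRING mode
pos=3: emit STR "hi" (now at pos=7)
pos=7: enter COMMENT mode (saw '/*')
exit COMMENT mode (now at pos=17)
pos=17: emit LPAREN '('
pos=19: emit MINUS '-'
pos=21: enter COMMENT mode (saw '/*')
exit COMMENT mode (now at pos=36)
pos=36: enter STRING mode
pos=36: emit STR "a" (now at pos=39)
DONE. 6 tokens: [NUM, SEMI, STR, LPAREN, MINUS, STR]
Position 0: char is '3' -> NUM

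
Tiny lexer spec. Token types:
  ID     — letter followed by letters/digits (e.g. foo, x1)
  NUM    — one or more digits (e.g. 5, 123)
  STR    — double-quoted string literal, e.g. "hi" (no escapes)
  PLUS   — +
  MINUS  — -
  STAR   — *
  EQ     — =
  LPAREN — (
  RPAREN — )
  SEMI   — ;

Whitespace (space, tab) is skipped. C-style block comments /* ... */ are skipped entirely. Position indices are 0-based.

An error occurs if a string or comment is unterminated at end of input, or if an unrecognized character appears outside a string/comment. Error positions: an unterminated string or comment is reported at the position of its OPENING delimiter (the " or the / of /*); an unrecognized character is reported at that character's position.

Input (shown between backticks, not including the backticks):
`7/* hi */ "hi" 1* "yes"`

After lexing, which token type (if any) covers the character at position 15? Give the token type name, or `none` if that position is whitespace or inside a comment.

pos=0: emit NUM '7' (now at pos=1)
pos=1: enter COMMENT mode (saw '/*')
exit COMMENT mode (now at pos=9)
pos=10: enter STRING mode
pos=10: emit STR "hi" (now at pos=14)
pos=15: emit NUM '1' (now at pos=16)
pos=16: emit STAR '*'
pos=18: enter STRING mode
pos=18: emit STR "yes" (now at pos=23)
DONE. 5 tokens: [NUM, STR, NUM, STAR, STR]
Position 15: char is '1' -> NUM

Answer: NUM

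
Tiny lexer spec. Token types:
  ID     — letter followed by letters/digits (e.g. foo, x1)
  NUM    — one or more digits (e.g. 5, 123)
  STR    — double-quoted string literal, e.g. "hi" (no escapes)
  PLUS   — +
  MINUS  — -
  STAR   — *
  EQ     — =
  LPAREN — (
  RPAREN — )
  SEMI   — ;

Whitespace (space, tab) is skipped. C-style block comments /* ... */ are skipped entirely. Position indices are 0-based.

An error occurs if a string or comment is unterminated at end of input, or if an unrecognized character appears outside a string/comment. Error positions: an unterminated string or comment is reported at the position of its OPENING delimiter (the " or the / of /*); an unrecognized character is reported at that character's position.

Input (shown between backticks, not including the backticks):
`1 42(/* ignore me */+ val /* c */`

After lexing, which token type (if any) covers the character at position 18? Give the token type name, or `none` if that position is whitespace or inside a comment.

Answer: none

Derivation:
pos=0: emit NUM '1' (now at pos=1)
pos=2: emit NUM '42' (now at pos=4)
pos=4: emit LPAREN '('
pos=5: enter COMMENT mode (saw '/*')
exit COMMENT mode (now at pos=20)
pos=20: emit PLUS '+'
pos=22: emit ID 'val' (now at pos=25)
pos=26: enter COMMENT mode (saw '/*')
exit COMMENT mode (now at pos=33)
DONE. 5 tokens: [NUM, NUM, LPAREN, PLUS, ID]
Position 18: char is '*' -> none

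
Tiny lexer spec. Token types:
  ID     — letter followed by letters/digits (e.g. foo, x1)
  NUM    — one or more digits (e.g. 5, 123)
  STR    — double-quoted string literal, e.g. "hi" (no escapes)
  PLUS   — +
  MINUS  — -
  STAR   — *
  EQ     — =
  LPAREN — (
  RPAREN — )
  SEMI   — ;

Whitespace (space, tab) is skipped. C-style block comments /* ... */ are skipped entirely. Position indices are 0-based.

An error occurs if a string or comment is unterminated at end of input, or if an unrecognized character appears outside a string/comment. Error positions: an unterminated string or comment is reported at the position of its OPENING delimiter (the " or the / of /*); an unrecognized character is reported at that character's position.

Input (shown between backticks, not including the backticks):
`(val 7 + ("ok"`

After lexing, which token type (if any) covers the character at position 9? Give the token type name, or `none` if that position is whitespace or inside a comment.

Answer: LPAREN

Derivation:
pos=0: emit LPAREN '('
pos=1: emit ID 'val' (now at pos=4)
pos=5: emit NUM '7' (now at pos=6)
pos=7: emit PLUS '+'
pos=9: emit LPAREN '('
pos=10: enter STRING mode
pos=10: emit STR "ok" (now at pos=14)
DONE. 6 tokens: [LPAREN, ID, NUM, PLUS, LPAREN, STR]
Position 9: char is '(' -> LPAREN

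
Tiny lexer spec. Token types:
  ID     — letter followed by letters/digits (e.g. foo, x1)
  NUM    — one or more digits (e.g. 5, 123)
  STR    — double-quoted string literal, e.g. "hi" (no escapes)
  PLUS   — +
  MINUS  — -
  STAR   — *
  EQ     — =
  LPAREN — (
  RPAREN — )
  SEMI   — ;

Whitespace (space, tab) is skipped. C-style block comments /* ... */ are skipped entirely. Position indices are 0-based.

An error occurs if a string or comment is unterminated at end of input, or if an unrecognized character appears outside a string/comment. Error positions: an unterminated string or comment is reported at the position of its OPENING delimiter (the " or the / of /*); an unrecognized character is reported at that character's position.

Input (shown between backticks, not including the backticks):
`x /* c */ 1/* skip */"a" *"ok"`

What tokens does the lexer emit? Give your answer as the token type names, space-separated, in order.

Answer: ID NUM STR STAR STR

Derivation:
pos=0: emit ID 'x' (now at pos=1)
pos=2: enter COMMENT mode (saw '/*')
exit COMMENT mode (now at pos=9)
pos=10: emit NUM '1' (now at pos=11)
pos=11: enter COMMENT mode (saw '/*')
exit COMMENT mode (now at pos=21)
pos=21: enter STRING mode
pos=21: emit STR "a" (now at pos=24)
pos=25: emit STAR '*'
pos=26: enter STRING mode
pos=26: emit STR "ok" (now at pos=30)
DONE. 5 tokens: [ID, NUM, STR, STAR, STR]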